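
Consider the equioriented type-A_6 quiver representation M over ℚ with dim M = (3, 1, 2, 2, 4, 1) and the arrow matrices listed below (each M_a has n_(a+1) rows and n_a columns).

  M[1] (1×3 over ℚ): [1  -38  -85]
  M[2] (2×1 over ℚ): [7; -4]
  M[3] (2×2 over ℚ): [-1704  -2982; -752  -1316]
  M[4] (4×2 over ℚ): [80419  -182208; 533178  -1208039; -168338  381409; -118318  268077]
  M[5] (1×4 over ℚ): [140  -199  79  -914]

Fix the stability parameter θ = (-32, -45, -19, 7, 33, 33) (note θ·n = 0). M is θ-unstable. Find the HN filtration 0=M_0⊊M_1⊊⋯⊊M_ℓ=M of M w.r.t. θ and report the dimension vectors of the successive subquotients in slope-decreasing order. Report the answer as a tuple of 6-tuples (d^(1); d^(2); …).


Barcode: M ≅ I[1,1]^2, I[1,3], I[3,5], I[4,6], I[5,5]^2. HN layers by μ_θ (5 steps, strictly decreasing):
  μ^(1)=33; μ^(2)=7; μ^(3)=-19; μ^(4)=-32; μ^(5)=-77/2

((0, 0, 0, 0, 4, 1); (0, 0, 0, 2, 0, 0); (0, 0, 2, 0, 0, 0); (2, 0, 0, 0, 0, 0); (1, 1, 0, 0, 0, 0))


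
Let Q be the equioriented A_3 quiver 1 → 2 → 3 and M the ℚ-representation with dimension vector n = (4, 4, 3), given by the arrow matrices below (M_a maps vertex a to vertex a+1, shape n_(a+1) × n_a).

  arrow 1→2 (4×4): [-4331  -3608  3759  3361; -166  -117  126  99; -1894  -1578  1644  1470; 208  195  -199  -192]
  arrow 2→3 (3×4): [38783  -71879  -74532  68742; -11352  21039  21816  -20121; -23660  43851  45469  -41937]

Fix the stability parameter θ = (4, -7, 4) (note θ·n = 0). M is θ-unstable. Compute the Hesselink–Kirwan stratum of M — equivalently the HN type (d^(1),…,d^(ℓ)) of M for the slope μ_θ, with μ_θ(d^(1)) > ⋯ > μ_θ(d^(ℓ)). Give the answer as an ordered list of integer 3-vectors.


Interval decomposition of M: I[1,2], I[1,3]^3.
HN type (ℓ=2): μ^(1)=4; μ^(2)=-3/2

((0, 0, 3); (4, 4, 0))


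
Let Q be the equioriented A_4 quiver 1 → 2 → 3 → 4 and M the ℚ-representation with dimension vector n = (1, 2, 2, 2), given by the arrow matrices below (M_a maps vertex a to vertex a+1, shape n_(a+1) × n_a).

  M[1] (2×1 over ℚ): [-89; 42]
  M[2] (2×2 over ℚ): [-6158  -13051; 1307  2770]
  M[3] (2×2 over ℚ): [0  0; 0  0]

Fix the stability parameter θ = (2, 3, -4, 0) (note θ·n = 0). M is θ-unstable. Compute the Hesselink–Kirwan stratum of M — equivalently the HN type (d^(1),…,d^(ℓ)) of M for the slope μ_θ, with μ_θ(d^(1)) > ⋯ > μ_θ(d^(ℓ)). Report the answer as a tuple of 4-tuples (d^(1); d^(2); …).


Barcode: M ≅ I[1,3], I[2,3], I[4,4]^2. HN layers by μ_θ (3 steps, strictly decreasing):
  μ^(1)=1/3; μ^(2)=0; μ^(3)=-1/2

((1, 1, 1, 0); (0, 0, 0, 2); (0, 1, 1, 0))


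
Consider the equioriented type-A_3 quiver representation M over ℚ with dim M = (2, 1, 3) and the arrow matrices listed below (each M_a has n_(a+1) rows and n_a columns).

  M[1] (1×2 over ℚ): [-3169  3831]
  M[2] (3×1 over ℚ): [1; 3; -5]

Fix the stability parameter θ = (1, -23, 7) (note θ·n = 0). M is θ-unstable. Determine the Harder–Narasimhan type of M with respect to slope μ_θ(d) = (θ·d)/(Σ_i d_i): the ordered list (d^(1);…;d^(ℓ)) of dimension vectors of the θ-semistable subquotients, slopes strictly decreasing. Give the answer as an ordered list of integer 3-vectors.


Interval decomposition of M: I[1,1], I[1,3], I[3,3]^2.
HN type (ℓ=3): μ^(1)=7; μ^(2)=1; μ^(3)=-11

((0, 0, 3); (1, 0, 0); (1, 1, 0))


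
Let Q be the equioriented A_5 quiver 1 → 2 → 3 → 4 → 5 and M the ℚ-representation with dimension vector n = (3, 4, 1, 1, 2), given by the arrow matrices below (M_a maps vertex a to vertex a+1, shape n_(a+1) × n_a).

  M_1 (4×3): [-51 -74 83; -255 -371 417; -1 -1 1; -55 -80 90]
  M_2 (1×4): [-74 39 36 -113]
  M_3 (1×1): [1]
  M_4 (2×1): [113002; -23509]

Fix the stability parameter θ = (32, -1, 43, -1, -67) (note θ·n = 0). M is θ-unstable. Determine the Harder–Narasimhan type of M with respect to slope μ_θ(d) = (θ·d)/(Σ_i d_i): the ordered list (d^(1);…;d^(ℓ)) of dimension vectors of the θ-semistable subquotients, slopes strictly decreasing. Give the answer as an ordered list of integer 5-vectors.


Interval decomposition of M: I[1,2]^2, I[1,5], I[2,2], I[5,5].
HN type (ℓ=4): μ^(1)=31/2; μ^(2)=6/5; μ^(3)=-1; μ^(4)=-67

((2, 2, 0, 0, 0); (1, 1, 1, 1, 1); (0, 1, 0, 0, 0); (0, 0, 0, 0, 1))


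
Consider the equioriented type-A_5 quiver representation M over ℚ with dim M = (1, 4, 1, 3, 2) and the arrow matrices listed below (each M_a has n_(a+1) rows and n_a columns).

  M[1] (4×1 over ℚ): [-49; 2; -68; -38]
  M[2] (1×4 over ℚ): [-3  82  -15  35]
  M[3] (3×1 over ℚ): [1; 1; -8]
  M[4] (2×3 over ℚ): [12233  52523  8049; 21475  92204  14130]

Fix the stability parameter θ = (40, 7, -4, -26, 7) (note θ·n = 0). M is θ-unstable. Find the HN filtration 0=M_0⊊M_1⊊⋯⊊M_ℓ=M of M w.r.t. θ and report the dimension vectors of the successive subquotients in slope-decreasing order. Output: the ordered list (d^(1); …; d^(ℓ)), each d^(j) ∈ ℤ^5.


Interval decomposition of M: I[1,5], I[2,2]^3, I[4,4], I[4,5].
HN type (ℓ=3): μ^(1)=7; μ^(2)=17/4; μ^(3)=-26

((0, 3, 0, 0, 2); (1, 1, 1, 1, 0); (0, 0, 0, 2, 0))


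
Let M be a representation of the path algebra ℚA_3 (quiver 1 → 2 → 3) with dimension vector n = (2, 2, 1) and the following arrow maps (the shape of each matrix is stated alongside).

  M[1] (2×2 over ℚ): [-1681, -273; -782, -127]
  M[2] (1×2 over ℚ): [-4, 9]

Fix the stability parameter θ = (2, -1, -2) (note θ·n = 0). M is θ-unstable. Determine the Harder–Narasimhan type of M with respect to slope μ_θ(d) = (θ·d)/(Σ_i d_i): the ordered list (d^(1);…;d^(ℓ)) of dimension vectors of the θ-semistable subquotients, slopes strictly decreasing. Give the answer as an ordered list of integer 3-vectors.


Via rank(M_{q-1}∘⋯∘M_p): M ≅ I[1,2], I[1,3].
μ_θ-semistable layers: μ^(1)=1/2; μ^(2)=-1/3

((1, 1, 0); (1, 1, 1))


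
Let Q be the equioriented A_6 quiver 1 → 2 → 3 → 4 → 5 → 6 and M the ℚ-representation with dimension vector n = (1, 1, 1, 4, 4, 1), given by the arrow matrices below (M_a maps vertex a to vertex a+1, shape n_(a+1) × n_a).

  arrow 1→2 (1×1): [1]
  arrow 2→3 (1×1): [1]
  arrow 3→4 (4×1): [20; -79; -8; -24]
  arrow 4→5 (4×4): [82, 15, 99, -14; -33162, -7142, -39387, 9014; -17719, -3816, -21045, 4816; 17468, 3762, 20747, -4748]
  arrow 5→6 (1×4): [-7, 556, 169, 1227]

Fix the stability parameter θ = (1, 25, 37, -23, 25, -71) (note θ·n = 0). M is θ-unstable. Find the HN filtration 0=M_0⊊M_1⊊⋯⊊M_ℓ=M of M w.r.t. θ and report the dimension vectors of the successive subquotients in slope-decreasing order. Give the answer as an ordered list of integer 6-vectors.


Barcode: M ≅ I[1,6], I[4,5]^3. HN layers by μ_θ (3 steps, strictly decreasing):
  μ^(1)=25; μ^(2)=-1; μ^(3)=-23

((0, 0, 0, 0, 3, 0); (1, 1, 1, 1, 1, 1); (0, 0, 0, 3, 0, 0))


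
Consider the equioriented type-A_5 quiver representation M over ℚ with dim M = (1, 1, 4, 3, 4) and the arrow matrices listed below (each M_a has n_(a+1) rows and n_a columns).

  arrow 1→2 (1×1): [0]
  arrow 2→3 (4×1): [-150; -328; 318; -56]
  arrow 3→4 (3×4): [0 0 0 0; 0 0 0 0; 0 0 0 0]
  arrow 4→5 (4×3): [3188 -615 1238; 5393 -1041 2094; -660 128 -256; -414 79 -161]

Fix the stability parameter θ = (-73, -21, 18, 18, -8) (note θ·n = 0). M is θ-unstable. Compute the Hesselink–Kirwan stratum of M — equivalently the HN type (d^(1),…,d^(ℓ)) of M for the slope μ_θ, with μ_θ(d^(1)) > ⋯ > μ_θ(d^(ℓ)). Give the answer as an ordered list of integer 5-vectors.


Interval decomposition of M: I[1,1], I[2,3], I[3,3]^3, I[4,5]^3, I[5,5].
HN type (ℓ=5): μ^(1)=18; μ^(2)=5; μ^(3)=-8; μ^(4)=-21; μ^(5)=-73

((0, 0, 4, 0, 0); (0, 0, 0, 3, 3); (0, 0, 0, 0, 1); (0, 1, 0, 0, 0); (1, 0, 0, 0, 0))


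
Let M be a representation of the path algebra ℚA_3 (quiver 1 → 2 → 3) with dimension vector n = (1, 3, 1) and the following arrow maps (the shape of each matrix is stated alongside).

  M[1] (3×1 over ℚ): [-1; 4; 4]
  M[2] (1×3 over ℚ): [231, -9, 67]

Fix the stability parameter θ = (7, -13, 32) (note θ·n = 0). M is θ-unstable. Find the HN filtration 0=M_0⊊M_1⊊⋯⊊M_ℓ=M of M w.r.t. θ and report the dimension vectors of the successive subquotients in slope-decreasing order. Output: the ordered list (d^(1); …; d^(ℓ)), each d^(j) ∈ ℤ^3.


Via rank(M_{q-1}∘⋯∘M_p): M ≅ I[1,3], I[2,2]^2.
μ_θ-semistable layers: μ^(1)=32; μ^(2)=-3; μ^(3)=-13

((0, 0, 1); (1, 1, 0); (0, 2, 0))


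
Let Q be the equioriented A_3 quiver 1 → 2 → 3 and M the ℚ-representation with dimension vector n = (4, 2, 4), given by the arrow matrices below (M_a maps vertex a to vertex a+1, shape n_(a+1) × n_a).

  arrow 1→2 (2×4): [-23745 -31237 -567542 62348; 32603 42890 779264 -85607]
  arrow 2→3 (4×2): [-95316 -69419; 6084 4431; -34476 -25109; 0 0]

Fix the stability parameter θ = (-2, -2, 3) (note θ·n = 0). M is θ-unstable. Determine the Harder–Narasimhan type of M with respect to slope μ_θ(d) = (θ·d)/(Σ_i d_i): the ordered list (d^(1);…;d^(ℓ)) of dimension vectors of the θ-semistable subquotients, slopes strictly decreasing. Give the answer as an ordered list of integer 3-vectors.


Barcode: M ≅ I[1,1]^2, I[1,2], I[1,3], I[3,3]^3. HN layers by μ_θ (2 steps, strictly decreasing):
  μ^(1)=3; μ^(2)=-2

((0, 0, 4); (4, 2, 0))


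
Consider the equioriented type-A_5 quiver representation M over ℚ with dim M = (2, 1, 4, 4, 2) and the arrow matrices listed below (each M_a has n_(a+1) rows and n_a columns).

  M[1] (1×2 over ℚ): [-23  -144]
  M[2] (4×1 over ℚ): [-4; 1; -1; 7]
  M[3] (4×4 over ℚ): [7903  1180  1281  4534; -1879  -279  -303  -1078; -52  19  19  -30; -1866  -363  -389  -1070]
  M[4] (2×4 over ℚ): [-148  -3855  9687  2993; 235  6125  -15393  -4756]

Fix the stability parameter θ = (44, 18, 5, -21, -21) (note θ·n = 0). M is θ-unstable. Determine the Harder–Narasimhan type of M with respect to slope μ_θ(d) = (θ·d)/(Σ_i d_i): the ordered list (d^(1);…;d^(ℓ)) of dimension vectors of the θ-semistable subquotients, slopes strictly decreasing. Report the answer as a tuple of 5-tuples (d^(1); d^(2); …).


Interval decomposition of M: I[1,1], I[1,5], I[3,3], I[3,4], I[3,5], I[4,4].
HN type (ℓ=5): μ^(1)=44; μ^(2)=5; μ^(3)=-8; μ^(4)=-37/3; μ^(5)=-21

((1, 0, 0, 0, 0); (1, 1, 2, 1, 1); (0, 0, 1, 1, 0); (0, 0, 1, 1, 1); (0, 0, 0, 1, 0))


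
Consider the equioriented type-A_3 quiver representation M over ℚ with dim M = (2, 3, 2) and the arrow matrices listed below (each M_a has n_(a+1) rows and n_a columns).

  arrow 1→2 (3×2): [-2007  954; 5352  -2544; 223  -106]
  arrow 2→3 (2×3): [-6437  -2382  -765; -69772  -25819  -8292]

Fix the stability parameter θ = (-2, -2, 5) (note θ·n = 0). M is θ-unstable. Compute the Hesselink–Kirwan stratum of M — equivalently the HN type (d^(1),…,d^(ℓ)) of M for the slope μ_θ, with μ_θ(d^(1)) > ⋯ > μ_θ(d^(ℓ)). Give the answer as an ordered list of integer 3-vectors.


Interval decomposition of M: I[1,1], I[1,2], I[2,3]^2.
HN type (ℓ=2): μ^(1)=5; μ^(2)=-2

((0, 0, 2); (2, 3, 0))


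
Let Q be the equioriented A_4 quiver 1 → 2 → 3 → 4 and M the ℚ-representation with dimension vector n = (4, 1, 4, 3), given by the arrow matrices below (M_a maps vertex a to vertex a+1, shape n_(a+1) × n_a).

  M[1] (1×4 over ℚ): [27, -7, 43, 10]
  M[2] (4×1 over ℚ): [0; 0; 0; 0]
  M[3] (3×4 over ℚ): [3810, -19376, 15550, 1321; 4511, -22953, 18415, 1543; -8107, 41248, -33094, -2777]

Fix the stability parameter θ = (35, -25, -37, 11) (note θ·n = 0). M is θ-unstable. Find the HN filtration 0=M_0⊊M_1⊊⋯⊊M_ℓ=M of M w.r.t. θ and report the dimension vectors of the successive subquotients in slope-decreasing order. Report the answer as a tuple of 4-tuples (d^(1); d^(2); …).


Via rank(M_{q-1}∘⋯∘M_p): M ≅ I[1,1]^3, I[1,2], I[3,3], I[3,4]^3.
μ_θ-semistable layers: μ^(1)=35; μ^(2)=11; μ^(3)=5; μ^(4)=-37

((3, 0, 0, 0); (0, 0, 0, 3); (1, 1, 0, 0); (0, 0, 4, 0))


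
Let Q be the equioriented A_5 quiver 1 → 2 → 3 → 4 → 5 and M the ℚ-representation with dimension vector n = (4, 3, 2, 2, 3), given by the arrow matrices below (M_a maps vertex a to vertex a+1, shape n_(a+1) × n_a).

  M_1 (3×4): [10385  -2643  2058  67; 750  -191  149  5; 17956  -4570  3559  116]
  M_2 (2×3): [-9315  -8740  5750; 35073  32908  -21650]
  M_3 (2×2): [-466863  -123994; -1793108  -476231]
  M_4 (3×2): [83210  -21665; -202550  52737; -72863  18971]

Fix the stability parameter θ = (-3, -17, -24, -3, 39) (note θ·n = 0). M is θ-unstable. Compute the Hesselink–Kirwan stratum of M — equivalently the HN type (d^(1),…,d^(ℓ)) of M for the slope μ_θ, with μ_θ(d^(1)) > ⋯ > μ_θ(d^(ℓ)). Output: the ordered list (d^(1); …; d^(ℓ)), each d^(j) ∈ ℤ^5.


Barcode: M ≅ I[1,1], I[1,2]^2, I[1,5], I[3,5], I[5,5]. HN layers by μ_θ (5 steps, strictly decreasing):
  μ^(1)=39; μ^(2)=-3; μ^(3)=-10; μ^(4)=-44/3; μ^(5)=-24

((0, 0, 0, 0, 3); (1, 0, 0, 2, 0); (2, 2, 0, 0, 0); (1, 1, 1, 0, 0); (0, 0, 1, 0, 0))


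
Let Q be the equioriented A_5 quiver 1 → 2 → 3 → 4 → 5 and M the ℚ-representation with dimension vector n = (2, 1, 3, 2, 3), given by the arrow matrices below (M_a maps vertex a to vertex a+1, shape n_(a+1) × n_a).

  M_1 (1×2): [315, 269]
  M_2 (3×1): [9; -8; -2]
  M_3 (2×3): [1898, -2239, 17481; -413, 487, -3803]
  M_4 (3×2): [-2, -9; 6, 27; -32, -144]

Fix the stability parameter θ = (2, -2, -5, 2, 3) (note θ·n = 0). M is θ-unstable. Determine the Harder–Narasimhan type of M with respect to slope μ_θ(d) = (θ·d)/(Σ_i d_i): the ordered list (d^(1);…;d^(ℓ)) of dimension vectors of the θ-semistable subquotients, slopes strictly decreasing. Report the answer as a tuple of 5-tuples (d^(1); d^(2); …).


Via rank(M_{q-1}∘⋯∘M_p): M ≅ I[1,1], I[1,5], I[3,3], I[3,4], I[5,5]^2.
μ_θ-semistable layers: μ^(1)=3; μ^(2)=2; μ^(3)=-5/3; μ^(4)=-5

((0, 0, 0, 0, 3); (1, 0, 0, 2, 0); (1, 1, 1, 0, 0); (0, 0, 2, 0, 0))


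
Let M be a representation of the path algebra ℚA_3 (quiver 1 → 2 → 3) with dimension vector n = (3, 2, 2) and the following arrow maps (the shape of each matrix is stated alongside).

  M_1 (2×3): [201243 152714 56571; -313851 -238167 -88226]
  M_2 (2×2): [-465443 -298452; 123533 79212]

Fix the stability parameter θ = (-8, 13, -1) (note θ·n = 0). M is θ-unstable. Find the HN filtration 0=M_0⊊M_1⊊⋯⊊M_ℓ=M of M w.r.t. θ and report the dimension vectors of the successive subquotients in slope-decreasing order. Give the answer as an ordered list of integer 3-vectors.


Interval decomposition of M: I[1,1], I[1,2], I[1,3], I[3,3].
HN type (ℓ=4): μ^(1)=13; μ^(2)=6; μ^(3)=-1; μ^(4)=-8

((0, 1, 0); (0, 1, 1); (0, 0, 1); (3, 0, 0))


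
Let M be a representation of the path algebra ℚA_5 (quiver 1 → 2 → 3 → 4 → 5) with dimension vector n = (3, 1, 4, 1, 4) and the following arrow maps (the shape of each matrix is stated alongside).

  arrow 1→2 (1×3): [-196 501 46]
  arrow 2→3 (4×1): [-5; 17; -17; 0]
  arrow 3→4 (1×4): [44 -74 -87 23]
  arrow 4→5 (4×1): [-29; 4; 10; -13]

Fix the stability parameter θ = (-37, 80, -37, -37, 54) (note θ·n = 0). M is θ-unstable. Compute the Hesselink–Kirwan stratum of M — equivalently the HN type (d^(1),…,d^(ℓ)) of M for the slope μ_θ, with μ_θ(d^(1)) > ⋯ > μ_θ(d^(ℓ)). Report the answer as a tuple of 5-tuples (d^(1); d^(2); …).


Interval decomposition of M: I[1,1]^2, I[1,5], I[3,3]^3, I[5,5]^3.
HN type (ℓ=3): μ^(1)=54; μ^(2)=2; μ^(3)=-37

((0, 0, 0, 0, 4); (0, 1, 1, 1, 0); (3, 0, 3, 0, 0))


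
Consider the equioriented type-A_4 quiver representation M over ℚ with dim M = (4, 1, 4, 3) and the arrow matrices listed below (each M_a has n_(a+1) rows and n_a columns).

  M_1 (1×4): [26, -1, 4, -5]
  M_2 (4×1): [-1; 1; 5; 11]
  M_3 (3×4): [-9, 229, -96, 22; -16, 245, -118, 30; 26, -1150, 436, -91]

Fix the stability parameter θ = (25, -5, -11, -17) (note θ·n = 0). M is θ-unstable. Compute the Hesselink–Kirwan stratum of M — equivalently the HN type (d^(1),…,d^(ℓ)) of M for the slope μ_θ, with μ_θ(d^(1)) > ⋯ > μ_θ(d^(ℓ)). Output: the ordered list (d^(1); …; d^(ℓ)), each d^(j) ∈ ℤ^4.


Via rank(M_{q-1}∘⋯∘M_p): M ≅ I[1,1]^3, I[1,4], I[3,3], I[3,4]^2.
μ_θ-semistable layers: μ^(1)=25; μ^(2)=-2; μ^(3)=-11; μ^(4)=-14

((3, 0, 0, 0); (1, 1, 1, 1); (0, 0, 1, 0); (0, 0, 2, 2))


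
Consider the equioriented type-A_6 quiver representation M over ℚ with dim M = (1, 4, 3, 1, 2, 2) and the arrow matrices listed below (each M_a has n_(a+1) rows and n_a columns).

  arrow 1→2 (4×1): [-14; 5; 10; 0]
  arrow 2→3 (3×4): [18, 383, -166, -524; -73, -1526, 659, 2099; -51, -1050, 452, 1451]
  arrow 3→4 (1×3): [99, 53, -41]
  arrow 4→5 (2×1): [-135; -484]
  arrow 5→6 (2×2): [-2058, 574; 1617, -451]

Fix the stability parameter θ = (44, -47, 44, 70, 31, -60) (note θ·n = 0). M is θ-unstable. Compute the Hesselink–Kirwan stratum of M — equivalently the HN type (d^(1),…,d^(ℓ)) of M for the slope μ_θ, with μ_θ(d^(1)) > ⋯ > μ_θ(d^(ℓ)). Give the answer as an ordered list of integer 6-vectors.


Via rank(M_{q-1}∘⋯∘M_p): M ≅ I[1,6], I[2,2], I[2,3]^2, I[5,5], I[6,6].
μ_θ-semistable layers: μ^(1)=44; μ^(2)=31; μ^(3)=85/4; μ^(4)=-3/2; μ^(5)=-47; μ^(6)=-60

((0, 0, 2, 0, 0, 0); (0, 0, 0, 0, 1, 0); (0, 0, 1, 1, 1, 1); (1, 1, 0, 0, 0, 0); (0, 3, 0, 0, 0, 0); (0, 0, 0, 0, 0, 1))


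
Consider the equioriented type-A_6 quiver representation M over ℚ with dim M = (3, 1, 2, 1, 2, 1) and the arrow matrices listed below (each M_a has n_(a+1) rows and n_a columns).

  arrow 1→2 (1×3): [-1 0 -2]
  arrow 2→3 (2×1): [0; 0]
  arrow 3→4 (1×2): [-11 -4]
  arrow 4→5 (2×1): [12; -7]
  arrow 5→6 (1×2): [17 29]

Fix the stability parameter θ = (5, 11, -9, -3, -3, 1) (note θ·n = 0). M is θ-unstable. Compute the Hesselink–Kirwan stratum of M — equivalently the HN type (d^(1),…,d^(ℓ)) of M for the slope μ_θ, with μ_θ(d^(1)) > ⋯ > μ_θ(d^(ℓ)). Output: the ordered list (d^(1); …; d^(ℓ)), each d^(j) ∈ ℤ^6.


Via rank(M_{q-1}∘⋯∘M_p): M ≅ I[1,1]^2, I[1,2], I[3,3], I[3,6], I[5,5].
μ_θ-semistable layers: μ^(1)=11; μ^(2)=5; μ^(3)=1; μ^(4)=-3; μ^(5)=-9

((0, 1, 0, 0, 0, 0); (3, 0, 0, 0, 0, 0); (0, 0, 0, 0, 0, 1); (0, 0, 0, 1, 2, 0); (0, 0, 2, 0, 0, 0))


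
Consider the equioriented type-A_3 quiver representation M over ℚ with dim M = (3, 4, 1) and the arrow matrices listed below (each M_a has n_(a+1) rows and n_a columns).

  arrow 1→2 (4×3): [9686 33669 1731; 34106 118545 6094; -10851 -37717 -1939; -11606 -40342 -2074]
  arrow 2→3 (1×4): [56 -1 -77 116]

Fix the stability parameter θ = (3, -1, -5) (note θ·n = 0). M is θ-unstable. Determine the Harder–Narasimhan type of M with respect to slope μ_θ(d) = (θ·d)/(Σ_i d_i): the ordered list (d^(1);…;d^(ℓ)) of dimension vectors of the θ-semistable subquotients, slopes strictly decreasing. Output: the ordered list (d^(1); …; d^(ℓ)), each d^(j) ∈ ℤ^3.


Via rank(M_{q-1}∘⋯∘M_p): M ≅ I[1,2]^2, I[1,3], I[2,2].
μ_θ-semistable layers: μ^(1)=1; μ^(2)=-1

((2, 2, 0); (1, 2, 1))


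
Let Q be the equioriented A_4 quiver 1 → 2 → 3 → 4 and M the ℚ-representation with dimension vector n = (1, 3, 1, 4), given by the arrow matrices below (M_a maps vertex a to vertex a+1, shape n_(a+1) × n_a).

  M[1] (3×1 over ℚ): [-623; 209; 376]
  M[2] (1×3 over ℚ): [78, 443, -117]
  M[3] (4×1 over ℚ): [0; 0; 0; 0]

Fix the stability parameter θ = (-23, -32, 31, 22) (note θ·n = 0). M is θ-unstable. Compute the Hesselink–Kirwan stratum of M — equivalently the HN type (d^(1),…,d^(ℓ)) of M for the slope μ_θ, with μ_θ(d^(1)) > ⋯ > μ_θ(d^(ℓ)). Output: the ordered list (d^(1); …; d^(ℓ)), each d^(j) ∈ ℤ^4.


Interval decomposition of M: I[1,3], I[2,2]^2, I[4,4]^4.
HN type (ℓ=4): μ^(1)=31; μ^(2)=22; μ^(3)=-55/2; μ^(4)=-32

((0, 0, 1, 0); (0, 0, 0, 4); (1, 1, 0, 0); (0, 2, 0, 0))


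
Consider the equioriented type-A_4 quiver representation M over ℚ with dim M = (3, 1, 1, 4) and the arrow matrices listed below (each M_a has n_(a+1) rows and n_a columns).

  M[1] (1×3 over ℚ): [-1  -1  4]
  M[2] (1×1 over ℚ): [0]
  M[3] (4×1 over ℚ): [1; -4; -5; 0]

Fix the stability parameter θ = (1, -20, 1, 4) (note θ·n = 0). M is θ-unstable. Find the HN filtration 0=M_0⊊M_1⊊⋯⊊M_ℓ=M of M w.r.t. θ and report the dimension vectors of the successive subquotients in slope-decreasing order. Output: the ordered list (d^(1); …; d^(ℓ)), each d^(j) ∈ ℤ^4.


Interval decomposition of M: I[1,1]^2, I[1,2], I[3,4], I[4,4]^3.
HN type (ℓ=3): μ^(1)=4; μ^(2)=1; μ^(3)=-19/2

((0, 0, 0, 4); (2, 0, 1, 0); (1, 1, 0, 0))


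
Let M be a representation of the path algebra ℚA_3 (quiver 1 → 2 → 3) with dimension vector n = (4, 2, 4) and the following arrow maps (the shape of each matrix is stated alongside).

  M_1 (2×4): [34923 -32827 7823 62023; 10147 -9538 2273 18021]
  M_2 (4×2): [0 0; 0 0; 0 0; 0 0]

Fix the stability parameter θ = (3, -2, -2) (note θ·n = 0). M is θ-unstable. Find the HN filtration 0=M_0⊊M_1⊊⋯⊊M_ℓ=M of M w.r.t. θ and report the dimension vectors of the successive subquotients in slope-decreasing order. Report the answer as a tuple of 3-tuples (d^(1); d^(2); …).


Via rank(M_{q-1}∘⋯∘M_p): M ≅ I[1,1]^2, I[1,2]^2, I[3,3]^4.
μ_θ-semistable layers: μ^(1)=3; μ^(2)=1/2; μ^(3)=-2

((2, 0, 0); (2, 2, 0); (0, 0, 4))


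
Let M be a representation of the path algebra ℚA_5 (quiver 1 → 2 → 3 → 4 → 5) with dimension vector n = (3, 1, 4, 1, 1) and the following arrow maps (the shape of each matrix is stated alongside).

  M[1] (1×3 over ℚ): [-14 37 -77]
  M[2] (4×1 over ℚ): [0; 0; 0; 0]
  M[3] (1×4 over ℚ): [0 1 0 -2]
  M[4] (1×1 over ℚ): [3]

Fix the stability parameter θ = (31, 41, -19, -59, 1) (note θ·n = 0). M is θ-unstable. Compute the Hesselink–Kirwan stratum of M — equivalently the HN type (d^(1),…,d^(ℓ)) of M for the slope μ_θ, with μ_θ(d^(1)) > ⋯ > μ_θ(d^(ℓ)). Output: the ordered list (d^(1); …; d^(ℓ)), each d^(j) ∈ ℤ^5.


Barcode: M ≅ I[1,1]^2, I[1,2], I[3,3]^3, I[3,5]. HN layers by μ_θ (5 steps, strictly decreasing):
  μ^(1)=41; μ^(2)=31; μ^(3)=1; μ^(4)=-19; μ^(5)=-39

((0, 1, 0, 0, 0); (3, 0, 0, 0, 0); (0, 0, 0, 0, 1); (0, 0, 3, 0, 0); (0, 0, 1, 1, 0))


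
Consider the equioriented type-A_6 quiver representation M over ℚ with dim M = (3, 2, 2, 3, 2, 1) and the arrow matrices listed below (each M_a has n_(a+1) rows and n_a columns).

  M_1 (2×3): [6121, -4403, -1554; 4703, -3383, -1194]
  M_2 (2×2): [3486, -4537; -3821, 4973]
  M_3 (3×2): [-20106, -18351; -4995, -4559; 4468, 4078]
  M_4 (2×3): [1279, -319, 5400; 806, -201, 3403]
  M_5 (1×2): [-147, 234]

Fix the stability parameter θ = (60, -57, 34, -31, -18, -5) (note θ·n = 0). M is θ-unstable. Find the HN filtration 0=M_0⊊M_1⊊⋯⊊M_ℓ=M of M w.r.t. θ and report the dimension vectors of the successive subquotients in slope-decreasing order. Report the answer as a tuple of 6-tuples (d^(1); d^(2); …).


Barcode: M ≅ I[1,1], I[1,5], I[1,6], I[4,4]. HN layers by μ_θ (4 steps, strictly decreasing):
  μ^(1)=60; μ^(2)=-12/5; μ^(3)=-17/6; μ^(4)=-31

((1, 0, 0, 0, 0, 0); (1, 1, 1, 1, 1, 0); (1, 1, 1, 1, 1, 1); (0, 0, 0, 1, 0, 0))


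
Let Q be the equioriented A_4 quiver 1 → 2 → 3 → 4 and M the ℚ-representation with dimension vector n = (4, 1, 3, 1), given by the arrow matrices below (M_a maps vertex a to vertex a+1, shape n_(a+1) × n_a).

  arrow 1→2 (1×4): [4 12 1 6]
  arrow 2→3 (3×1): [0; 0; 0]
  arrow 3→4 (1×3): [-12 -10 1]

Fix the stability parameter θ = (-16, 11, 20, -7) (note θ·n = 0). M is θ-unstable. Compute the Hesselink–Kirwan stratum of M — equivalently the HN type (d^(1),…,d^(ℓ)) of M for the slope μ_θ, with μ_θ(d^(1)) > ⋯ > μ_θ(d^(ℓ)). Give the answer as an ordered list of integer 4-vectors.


Barcode: M ≅ I[1,1]^3, I[1,2], I[3,3]^2, I[3,4]. HN layers by μ_θ (4 steps, strictly decreasing):
  μ^(1)=20; μ^(2)=11; μ^(3)=13/2; μ^(4)=-16

((0, 0, 2, 0); (0, 1, 0, 0); (0, 0, 1, 1); (4, 0, 0, 0))


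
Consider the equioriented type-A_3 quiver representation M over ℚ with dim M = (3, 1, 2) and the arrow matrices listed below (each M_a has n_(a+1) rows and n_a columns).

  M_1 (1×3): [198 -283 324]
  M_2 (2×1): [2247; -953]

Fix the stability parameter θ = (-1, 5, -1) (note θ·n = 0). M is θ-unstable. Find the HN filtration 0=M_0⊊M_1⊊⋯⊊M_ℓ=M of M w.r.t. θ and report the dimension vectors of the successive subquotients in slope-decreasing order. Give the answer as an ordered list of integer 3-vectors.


Via rank(M_{q-1}∘⋯∘M_p): M ≅ I[1,1]^2, I[1,3], I[3,3].
μ_θ-semistable layers: μ^(1)=2; μ^(2)=-1

((0, 1, 1); (3, 0, 1))


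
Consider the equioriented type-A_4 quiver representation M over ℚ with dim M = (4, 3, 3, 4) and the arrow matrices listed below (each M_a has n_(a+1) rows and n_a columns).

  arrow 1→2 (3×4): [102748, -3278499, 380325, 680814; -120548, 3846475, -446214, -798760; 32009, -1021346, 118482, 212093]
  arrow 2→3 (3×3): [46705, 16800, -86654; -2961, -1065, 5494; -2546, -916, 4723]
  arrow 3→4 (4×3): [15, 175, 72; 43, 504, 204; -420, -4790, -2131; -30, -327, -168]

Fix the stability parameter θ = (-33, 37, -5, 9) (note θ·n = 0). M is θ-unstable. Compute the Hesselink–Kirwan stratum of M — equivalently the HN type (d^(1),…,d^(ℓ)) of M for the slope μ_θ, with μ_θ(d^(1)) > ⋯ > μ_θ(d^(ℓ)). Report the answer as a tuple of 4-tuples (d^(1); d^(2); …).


Barcode: M ≅ I[1,1], I[1,4]^3, I[4,4]. HN layers by μ_θ (3 steps, strictly decreasing):
  μ^(1)=41/3; μ^(2)=9; μ^(3)=-33

((0, 3, 3, 3); (0, 0, 0, 1); (4, 0, 0, 0))


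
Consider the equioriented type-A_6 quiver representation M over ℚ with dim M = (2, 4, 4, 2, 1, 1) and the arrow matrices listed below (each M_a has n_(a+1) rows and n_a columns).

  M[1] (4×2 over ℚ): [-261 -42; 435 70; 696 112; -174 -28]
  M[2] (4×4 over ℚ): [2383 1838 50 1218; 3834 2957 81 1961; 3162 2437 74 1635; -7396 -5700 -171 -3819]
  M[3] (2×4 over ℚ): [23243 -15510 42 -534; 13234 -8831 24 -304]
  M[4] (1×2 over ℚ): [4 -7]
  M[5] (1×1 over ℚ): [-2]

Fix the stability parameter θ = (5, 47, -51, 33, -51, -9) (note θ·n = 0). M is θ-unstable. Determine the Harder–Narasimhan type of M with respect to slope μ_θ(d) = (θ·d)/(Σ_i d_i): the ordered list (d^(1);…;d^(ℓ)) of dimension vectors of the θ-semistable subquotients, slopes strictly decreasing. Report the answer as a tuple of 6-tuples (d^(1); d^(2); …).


Barcode: M ≅ I[1,1], I[1,6], I[2,3]^2, I[2,4]. HN layers by μ_θ (4 steps, strictly decreasing):
  μ^(1)=33; μ^(2)=5; μ^(3)=-2; μ^(4)=-13/3

((0, 0, 0, 1, 0, 0); (1, 0, 0, 0, 0, 0); (0, 3, 3, 0, 0, 0); (1, 1, 1, 1, 1, 1))


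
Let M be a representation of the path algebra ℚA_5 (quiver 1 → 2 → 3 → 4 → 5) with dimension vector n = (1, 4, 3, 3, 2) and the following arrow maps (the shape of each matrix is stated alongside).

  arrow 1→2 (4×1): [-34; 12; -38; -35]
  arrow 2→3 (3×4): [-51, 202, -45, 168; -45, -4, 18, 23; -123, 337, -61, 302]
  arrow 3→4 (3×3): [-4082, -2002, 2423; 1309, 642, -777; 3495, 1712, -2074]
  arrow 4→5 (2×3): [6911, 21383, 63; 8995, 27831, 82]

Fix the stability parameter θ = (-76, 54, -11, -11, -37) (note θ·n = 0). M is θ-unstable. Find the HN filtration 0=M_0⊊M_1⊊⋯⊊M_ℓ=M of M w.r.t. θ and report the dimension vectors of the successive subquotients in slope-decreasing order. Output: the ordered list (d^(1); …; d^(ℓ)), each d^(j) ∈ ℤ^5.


Barcode: M ≅ I[1,3], I[2,2], I[2,4], I[2,5], I[4,5]. HN layers by μ_θ (6 steps, strictly decreasing):
  μ^(1)=54; μ^(2)=43/2; μ^(3)=32/3; μ^(4)=-5/4; μ^(5)=-24; μ^(6)=-76

((0, 1, 0, 0, 0); (0, 1, 1, 0, 0); (0, 1, 1, 1, 0); (0, 1, 1, 1, 1); (0, 0, 0, 1, 1); (1, 0, 0, 0, 0))


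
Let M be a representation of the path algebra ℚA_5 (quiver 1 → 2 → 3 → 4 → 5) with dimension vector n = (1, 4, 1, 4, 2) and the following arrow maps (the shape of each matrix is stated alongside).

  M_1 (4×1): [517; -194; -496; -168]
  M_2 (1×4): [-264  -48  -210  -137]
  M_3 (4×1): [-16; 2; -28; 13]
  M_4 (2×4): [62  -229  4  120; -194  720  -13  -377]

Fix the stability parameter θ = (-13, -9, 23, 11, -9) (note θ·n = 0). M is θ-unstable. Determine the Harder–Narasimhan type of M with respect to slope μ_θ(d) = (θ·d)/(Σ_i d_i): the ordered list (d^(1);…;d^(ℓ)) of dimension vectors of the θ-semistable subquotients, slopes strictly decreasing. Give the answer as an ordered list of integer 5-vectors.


Interval decomposition of M: I[1,2], I[2,2]^2, I[2,5], I[4,4]^2, I[4,5].
HN type (ℓ=5): μ^(1)=11; μ^(2)=25/3; μ^(3)=1; μ^(4)=-9; μ^(5)=-13

((0, 0, 0, 2, 0); (0, 0, 1, 1, 1); (0, 0, 0, 1, 1); (0, 4, 0, 0, 0); (1, 0, 0, 0, 0))


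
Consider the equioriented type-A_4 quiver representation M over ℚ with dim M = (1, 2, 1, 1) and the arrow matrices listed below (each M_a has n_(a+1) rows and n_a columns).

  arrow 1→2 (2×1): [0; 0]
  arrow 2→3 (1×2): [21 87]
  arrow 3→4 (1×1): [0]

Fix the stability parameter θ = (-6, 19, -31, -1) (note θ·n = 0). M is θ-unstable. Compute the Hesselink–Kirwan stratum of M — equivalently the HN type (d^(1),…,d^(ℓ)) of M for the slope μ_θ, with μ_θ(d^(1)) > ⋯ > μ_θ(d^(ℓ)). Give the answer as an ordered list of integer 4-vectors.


Interval decomposition of M: I[1,1], I[2,2], I[2,3], I[4,4].
HN type (ℓ=3): μ^(1)=19; μ^(2)=-1; μ^(3)=-6

((0, 1, 0, 0); (0, 0, 0, 1); (1, 1, 1, 0))


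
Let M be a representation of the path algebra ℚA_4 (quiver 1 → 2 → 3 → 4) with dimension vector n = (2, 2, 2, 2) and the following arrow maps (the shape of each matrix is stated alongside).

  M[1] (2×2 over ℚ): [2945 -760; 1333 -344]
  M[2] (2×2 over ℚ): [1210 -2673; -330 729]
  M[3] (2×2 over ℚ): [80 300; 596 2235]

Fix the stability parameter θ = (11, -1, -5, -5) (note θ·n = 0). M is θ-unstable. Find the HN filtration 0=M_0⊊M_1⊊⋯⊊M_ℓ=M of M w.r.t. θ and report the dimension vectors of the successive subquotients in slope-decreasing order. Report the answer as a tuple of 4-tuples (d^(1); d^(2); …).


Via rank(M_{q-1}∘⋯∘M_p): M ≅ I[1,1], I[1,4], I[2,2], I[3,3], I[4,4].
μ_θ-semistable layers: μ^(1)=11; μ^(2)=0; μ^(3)=-1; μ^(4)=-5

((1, 0, 0, 0); (1, 1, 1, 1); (0, 1, 0, 0); (0, 0, 1, 1))


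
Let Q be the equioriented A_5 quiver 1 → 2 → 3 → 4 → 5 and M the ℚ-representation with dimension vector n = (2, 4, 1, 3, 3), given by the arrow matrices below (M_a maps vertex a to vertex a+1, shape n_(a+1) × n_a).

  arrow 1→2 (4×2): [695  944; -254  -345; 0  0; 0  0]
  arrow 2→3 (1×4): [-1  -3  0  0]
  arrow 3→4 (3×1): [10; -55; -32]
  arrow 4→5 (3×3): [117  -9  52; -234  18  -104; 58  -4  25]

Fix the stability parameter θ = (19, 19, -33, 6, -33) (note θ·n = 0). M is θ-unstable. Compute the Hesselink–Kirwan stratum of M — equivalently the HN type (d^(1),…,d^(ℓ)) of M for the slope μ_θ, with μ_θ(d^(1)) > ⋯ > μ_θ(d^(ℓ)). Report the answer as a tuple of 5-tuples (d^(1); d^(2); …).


Barcode: M ≅ I[1,2], I[1,5], I[2,2]^2, I[4,4], I[4,5], I[5,5]. HN layers by μ_θ (5 steps, strictly decreasing):
  μ^(1)=19; μ^(2)=6; μ^(3)=-22/5; μ^(4)=-27/2; μ^(5)=-33

((1, 3, 0, 0, 0); (0, 0, 0, 1, 0); (1, 1, 1, 1, 1); (0, 0, 0, 1, 1); (0, 0, 0, 0, 1))


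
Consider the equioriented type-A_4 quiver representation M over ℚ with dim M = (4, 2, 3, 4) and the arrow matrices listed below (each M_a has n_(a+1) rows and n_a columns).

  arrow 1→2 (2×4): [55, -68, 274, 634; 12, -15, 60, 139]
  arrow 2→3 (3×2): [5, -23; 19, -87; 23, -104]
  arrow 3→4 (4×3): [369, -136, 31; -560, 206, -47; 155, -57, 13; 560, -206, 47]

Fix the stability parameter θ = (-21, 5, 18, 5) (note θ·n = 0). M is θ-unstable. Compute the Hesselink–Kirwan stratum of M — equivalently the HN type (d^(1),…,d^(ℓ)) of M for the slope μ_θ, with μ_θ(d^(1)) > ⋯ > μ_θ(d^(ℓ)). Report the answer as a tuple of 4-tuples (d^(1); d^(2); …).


Interval decomposition of M: I[1,1]^2, I[1,4]^2, I[3,4], I[4,4].
HN type (ℓ=3): μ^(1)=23/2; μ^(2)=5; μ^(3)=-21

((0, 0, 3, 3); (0, 2, 0, 1); (4, 0, 0, 0))


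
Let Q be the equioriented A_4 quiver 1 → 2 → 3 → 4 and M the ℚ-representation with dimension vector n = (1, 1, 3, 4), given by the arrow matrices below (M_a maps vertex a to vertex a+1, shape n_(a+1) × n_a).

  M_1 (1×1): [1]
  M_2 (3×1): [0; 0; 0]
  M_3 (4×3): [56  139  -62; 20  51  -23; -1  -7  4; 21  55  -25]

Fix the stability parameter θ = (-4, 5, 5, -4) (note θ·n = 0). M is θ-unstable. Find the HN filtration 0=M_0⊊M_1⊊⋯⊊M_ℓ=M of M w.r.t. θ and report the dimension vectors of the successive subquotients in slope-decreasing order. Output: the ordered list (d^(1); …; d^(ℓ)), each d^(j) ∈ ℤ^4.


Interval decomposition of M: I[1,2], I[3,4]^3, I[4,4].
HN type (ℓ=3): μ^(1)=5; μ^(2)=1/2; μ^(3)=-4

((0, 1, 0, 0); (0, 0, 3, 3); (1, 0, 0, 1))


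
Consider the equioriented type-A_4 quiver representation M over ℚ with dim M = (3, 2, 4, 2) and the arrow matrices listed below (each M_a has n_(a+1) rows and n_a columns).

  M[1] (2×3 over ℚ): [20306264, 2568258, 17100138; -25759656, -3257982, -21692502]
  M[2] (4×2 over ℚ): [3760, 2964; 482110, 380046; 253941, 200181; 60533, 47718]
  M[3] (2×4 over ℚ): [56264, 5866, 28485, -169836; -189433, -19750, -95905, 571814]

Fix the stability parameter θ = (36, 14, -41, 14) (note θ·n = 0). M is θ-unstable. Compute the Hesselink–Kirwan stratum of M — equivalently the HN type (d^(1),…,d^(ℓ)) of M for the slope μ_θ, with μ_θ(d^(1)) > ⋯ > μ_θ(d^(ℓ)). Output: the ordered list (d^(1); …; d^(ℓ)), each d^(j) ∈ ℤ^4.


Barcode: M ≅ I[1,1]^2, I[1,4], I[2,4], I[3,3]^2. HN layers by μ_θ (5 steps, strictly decreasing):
  μ^(1)=36; μ^(2)=14; μ^(3)=3; μ^(4)=-27/2; μ^(5)=-41

((2, 0, 0, 0); (0, 0, 0, 2); (1, 1, 1, 0); (0, 1, 1, 0); (0, 0, 2, 0))


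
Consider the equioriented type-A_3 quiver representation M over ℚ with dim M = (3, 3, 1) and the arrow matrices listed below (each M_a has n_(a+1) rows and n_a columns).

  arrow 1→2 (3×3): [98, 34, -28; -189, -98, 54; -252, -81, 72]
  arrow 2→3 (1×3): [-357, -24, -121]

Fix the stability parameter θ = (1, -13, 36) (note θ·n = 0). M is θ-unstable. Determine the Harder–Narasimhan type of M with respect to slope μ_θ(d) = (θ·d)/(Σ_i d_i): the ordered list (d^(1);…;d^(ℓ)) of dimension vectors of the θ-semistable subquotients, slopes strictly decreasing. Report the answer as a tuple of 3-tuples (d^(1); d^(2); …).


Via rank(M_{q-1}∘⋯∘M_p): M ≅ I[1,1], I[1,2], I[1,3], I[2,2].
μ_θ-semistable layers: μ^(1)=36; μ^(2)=1; μ^(3)=-6; μ^(4)=-13

((0, 0, 1); (1, 0, 0); (2, 2, 0); (0, 1, 0))


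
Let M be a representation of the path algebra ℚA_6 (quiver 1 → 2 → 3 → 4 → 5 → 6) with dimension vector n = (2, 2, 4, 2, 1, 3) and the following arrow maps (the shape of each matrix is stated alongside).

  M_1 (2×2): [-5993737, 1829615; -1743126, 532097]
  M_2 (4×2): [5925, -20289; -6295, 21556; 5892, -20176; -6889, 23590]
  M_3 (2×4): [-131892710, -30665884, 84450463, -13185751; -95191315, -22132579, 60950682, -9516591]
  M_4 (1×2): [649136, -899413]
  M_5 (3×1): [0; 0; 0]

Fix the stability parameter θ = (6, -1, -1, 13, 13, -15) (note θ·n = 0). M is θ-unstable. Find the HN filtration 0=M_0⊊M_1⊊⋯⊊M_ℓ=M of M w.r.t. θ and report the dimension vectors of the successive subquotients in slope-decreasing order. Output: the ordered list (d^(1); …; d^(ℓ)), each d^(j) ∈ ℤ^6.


Interval decomposition of M: I[1,4], I[1,5], I[3,3]^2, I[6,6]^3.
HN type (ℓ=4): μ^(1)=13; μ^(2)=4/3; μ^(3)=-1; μ^(4)=-15

((0, 0, 0, 2, 1, 0); (2, 2, 2, 0, 0, 0); (0, 0, 2, 0, 0, 0); (0, 0, 0, 0, 0, 3))


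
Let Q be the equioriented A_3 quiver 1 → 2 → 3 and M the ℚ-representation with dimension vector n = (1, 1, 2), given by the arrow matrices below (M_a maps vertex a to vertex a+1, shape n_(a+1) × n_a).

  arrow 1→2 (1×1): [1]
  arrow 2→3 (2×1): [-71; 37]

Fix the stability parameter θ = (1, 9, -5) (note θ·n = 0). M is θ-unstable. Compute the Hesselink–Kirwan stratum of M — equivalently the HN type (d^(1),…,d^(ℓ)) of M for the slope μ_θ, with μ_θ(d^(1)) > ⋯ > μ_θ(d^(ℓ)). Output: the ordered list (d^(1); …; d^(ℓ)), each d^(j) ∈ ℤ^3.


Via rank(M_{q-1}∘⋯∘M_p): M ≅ I[1,3], I[3,3].
μ_θ-semistable layers: μ^(1)=2; μ^(2)=1; μ^(3)=-5

((0, 1, 1); (1, 0, 0); (0, 0, 1))


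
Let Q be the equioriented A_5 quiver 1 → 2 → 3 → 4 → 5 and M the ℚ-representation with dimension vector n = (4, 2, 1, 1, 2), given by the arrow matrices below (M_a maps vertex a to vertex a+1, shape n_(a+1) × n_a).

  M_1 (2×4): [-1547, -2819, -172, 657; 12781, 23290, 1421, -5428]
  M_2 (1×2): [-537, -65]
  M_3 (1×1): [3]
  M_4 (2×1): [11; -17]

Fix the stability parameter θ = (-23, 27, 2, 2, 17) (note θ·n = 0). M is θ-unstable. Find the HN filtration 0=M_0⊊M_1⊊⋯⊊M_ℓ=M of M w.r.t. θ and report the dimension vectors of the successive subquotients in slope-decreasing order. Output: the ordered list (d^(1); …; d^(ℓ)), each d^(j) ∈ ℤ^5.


Via rank(M_{q-1}∘⋯∘M_p): M ≅ I[1,1]^2, I[1,2], I[1,5], I[5,5].
μ_θ-semistable layers: μ^(1)=27; μ^(2)=17; μ^(3)=31/3; μ^(4)=-23

((0, 1, 0, 0, 0); (0, 0, 0, 0, 2); (0, 1, 1, 1, 0); (4, 0, 0, 0, 0))


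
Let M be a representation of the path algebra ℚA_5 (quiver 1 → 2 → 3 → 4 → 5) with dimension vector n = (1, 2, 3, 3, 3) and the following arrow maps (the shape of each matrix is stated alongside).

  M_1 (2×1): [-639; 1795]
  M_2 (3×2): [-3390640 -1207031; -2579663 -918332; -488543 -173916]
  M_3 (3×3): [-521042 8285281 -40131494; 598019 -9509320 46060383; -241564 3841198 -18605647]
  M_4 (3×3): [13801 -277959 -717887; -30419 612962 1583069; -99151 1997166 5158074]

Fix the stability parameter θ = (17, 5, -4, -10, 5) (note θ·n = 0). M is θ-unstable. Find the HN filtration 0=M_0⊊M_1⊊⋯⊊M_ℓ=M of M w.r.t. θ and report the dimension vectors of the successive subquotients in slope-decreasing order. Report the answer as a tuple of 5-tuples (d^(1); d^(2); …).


Barcode: M ≅ I[1,5], I[2,5], I[3,5]. HN layers by μ_θ (4 steps, strictly decreasing):
  μ^(1)=5; μ^(2)=2; μ^(3)=-3; μ^(4)=-7

((0, 0, 0, 0, 3); (1, 1, 1, 1, 0); (0, 1, 1, 1, 0); (0, 0, 1, 1, 0))


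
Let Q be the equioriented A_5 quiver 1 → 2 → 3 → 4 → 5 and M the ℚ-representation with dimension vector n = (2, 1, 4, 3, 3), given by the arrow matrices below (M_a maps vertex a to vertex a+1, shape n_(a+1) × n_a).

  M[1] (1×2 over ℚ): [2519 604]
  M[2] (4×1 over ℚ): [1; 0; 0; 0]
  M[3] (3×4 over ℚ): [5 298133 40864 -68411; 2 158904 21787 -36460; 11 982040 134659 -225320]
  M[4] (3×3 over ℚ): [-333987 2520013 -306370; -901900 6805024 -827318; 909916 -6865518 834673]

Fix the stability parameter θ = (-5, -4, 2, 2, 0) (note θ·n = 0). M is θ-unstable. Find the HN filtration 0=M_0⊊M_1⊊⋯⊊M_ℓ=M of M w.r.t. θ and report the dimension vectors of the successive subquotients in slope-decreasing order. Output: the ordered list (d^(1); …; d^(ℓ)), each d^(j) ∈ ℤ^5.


Interval decomposition of M: I[1,1], I[1,5], I[3,3], I[3,4], I[3,5], I[5,5].
HN type (ℓ=5): μ^(1)=2; μ^(2)=4/3; μ^(3)=0; μ^(4)=-4; μ^(5)=-5

((0, 0, 2, 1, 0); (0, 0, 2, 2, 2); (0, 0, 0, 0, 1); (0, 1, 0, 0, 0); (2, 0, 0, 0, 0))


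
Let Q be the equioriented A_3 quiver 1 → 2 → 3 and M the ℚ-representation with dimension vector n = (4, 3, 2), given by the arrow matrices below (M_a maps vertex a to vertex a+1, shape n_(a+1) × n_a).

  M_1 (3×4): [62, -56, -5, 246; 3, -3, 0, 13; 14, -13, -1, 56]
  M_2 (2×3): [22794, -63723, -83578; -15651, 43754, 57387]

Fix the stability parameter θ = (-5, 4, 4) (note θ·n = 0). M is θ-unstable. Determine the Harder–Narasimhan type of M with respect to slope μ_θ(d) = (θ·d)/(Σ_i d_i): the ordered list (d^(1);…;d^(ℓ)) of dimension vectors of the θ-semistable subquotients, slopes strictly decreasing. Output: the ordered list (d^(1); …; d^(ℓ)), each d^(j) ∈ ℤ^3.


Via rank(M_{q-1}∘⋯∘M_p): M ≅ I[1,1], I[1,2], I[1,3]^2.
μ_θ-semistable layers: μ^(1)=4; μ^(2)=-5

((0, 3, 2); (4, 0, 0))
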